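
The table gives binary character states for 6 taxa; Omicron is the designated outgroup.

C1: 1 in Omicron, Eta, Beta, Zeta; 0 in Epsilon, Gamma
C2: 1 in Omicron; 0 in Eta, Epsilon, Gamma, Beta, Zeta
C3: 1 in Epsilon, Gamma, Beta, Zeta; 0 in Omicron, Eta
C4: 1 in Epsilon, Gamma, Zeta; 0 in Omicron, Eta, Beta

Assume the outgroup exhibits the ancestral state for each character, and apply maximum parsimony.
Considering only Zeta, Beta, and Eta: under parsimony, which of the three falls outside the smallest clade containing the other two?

Eta

Character polarity is set by the outgroup: the derived state is whichever differs from the outgroup's state, so for C1, C2 the derived state is '0', and for the remaining characters it is '1'.
C1: derived state '0' in Epsilon and Gamma only — synapomorphy for {Epsilon, Gamma}.
C2 (derived state '0') is shared by all ingroup taxa — unites the whole ingroup.
Only Beta, Epsilon, Gamma, and Zeta show the derived state '1' for C3, supporting them as a clade.
Only Epsilon, Gamma, and Zeta show the derived state '1' for C4, supporting them as a clade.
Most parsimonious ingroup topology: (Eta,(((Epsilon,Gamma),Zeta),Beta)).
Zeta and Beta share a more recent common ancestor with each other than either does with Eta, so Eta is the least closely related of the three.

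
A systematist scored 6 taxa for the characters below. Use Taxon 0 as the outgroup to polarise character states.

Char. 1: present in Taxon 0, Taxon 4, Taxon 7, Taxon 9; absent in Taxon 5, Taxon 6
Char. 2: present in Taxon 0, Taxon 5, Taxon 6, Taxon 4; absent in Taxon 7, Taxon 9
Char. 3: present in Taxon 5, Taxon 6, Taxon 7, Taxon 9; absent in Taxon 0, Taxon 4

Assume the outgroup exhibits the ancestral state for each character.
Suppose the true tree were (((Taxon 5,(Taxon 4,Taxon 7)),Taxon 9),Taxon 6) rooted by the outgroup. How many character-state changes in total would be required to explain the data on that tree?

Map each character onto (((Taxon 5,(Taxon 4,Taxon 7)),Taxon 9),Taxon 6) (rooted by Taxon 0) and count the minimum state changes it requires (Fitch parsimony):
Char. 1: 2; Char. 2: 2; Char. 3: 2.
Total tree length = 6.

6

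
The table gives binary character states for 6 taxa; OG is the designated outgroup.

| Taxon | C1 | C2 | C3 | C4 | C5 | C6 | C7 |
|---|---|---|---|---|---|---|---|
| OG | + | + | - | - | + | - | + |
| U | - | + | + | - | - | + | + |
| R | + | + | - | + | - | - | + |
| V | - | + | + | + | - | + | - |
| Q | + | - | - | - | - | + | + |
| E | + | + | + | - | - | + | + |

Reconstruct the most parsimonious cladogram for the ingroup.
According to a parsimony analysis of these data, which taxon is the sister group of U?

V

Character polarity is set by the outgroup: the derived state is whichever differs from the outgroup's state, so for C1, C2, C5, C7 the derived state is '-', and for the remaining characters it is '+'.
C1: derived state '-' in U and V only — synapomorphy for {U, V}.
C2: derived state '-' in Q only — an autapomorphy, so it tells us nothing about relationships among taxa.
C3: derived state '+' in E, U, and V only — synapomorphy for {E, U, V}.
C4 (state '+') occurs in R and V but conflicts with the nesting implied by the other characters — most parsimoniously interpreted as homoplasy.
All ingroup taxa share the derived state '-' for C5; it defines the ingroup but does not resolve relationships within it.
C6 (derived state '+') is shared by E, Q, U, and V — a synapomorphy uniting that clade.
C7: derived state '-' in V only — an autapomorphy, so it tells us nothing about relationships among taxa.
Most parsimonious ingroup topology: ((((U,V),E),Q),R).
U and V form a cherry on this tree, so they are sister taxa.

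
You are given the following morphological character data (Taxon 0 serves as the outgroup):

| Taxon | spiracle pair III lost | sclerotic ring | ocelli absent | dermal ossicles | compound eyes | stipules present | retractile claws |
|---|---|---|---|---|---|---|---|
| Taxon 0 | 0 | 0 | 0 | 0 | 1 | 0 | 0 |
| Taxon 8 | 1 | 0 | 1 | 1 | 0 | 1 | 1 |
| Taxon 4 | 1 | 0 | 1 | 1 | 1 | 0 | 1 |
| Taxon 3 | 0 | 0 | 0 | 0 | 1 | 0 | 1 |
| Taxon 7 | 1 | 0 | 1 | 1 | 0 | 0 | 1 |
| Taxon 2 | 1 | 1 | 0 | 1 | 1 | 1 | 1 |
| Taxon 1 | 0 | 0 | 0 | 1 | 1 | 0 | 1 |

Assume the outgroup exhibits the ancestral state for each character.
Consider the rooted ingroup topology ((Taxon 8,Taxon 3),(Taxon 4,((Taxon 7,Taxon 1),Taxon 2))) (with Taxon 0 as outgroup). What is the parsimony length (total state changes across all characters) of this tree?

14

Map each character onto ((Taxon 8,Taxon 3),(Taxon 4,((Taxon 7,Taxon 1),Taxon 2))) (rooted by Taxon 0) and count the minimum state changes it requires (Fitch parsimony):
spiracle pair III lost: 3; sclerotic ring: 1; ocelli absent: 3; dermal ossicles: 2; compound eyes: 2; stipules present: 2; retractile claws: 1.
Total tree length = 14.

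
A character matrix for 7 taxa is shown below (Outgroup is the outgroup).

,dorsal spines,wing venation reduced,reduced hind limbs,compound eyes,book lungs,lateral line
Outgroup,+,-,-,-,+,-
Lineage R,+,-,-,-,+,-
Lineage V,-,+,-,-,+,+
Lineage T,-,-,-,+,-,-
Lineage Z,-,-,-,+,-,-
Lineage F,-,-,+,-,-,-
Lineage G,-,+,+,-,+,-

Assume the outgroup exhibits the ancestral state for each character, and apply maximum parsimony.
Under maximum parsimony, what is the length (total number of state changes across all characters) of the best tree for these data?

7

Character polarity is set by the outgroup: the derived state is whichever differs from the outgroup's state, so for dorsal spines, book lungs the derived state is '-', and for the remaining characters it is '+'.
dorsal spines: derived state '-' in Lineage F, Lineage G, Lineage T, Lineage V, and Lineage Z only — synapomorphy for {Lineage F, Lineage G, Lineage T, Lineage V, Lineage Z}.
wing venation reduced: derived state '+' in Lineage G and Lineage V only — synapomorphy for {Lineage G, Lineage V}.
reduced hind limbs (state '+') occurs in Lineage F and Lineage G but conflicts with the nesting implied by the other characters — most parsimoniously interpreted as homoplasy.
compound eyes: derived state '+' in Lineage T and Lineage Z only — synapomorphy for {Lineage T, Lineage Z}.
Only Lineage F, Lineage T, and Lineage Z show the derived state '-' for book lungs, supporting them as a clade.
lateral line (derived state '+') is unique to Lineage V (autapomorphy; uninformative for grouping).
Most parsimonious ingroup topology: (Lineage R,((Lineage V,Lineage G),((Lineage T,Lineage Z),Lineage F))).
Changes per character on this tree: dorsal spines: 1; wing venation reduced: 1; reduced hind limbs: 2; compound eyes: 1; book lungs: 1; lateral line: 1.
Total = 7.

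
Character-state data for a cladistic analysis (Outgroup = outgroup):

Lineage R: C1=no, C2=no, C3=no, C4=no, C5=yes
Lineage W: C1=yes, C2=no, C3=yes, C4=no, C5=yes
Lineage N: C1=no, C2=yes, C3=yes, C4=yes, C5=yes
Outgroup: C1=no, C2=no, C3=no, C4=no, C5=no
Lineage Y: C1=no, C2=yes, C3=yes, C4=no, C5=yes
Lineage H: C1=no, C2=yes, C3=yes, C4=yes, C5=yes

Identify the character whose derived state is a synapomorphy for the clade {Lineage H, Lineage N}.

The outgroup has state 'no' for every character, so 'yes' is the derived state throughout.
C1: derived state 'yes' in Lineage W only — an autapomorphy, so it tells us nothing about relationships among taxa.
C2 (derived state 'yes') is shared by Lineage H, Lineage N, and Lineage Y — a synapomorphy uniting that clade.
Only Lineage H, Lineage N, Lineage W, and Lineage Y show the derived state 'yes' for C3, supporting them as a clade.
C4: derived state 'yes' in Lineage H and Lineage N only — synapomorphy for {Lineage H, Lineage N}.
C5 (derived state 'yes') is shared by all ingroup taxa — unites the whole ingroup.
Most parsimonious ingroup topology: ((((Lineage H,Lineage N),Lineage Y),Lineage W),Lineage R).
The clade {Lineage H, Lineage N} is supported by C4: its derived state 'yes' occurs in exactly those taxa and in no other taxon (including the outgroup).

C4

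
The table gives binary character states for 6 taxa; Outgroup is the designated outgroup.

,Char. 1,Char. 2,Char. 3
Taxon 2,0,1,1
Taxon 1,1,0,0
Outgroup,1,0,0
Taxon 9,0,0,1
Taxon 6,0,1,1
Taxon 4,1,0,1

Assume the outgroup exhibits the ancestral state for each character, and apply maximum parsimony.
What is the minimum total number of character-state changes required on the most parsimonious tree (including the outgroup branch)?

3

Character polarity is set by the outgroup: the derived state is whichever differs from the outgroup's state, so for Char. 1 the derived state is '0', and for the remaining characters it is '1'.
Char. 1: derived state '0' in Taxon 2, Taxon 6, and Taxon 9 only — synapomorphy for {Taxon 2, Taxon 6, Taxon 9}.
Char. 2 (derived state '1') is shared by Taxon 2 and Taxon 6 — a synapomorphy uniting that clade.
Char. 3 (derived state '1') is shared by Taxon 2, Taxon 4, Taxon 6, and Taxon 9 — a synapomorphy uniting that clade.
Most parsimonious ingroup topology: ((((Taxon 6,Taxon 2),Taxon 9),Taxon 4),Taxon 1).
Changes per character on this tree: Char. 1: 1; Char. 2: 1; Char. 3: 1.
Total = 3.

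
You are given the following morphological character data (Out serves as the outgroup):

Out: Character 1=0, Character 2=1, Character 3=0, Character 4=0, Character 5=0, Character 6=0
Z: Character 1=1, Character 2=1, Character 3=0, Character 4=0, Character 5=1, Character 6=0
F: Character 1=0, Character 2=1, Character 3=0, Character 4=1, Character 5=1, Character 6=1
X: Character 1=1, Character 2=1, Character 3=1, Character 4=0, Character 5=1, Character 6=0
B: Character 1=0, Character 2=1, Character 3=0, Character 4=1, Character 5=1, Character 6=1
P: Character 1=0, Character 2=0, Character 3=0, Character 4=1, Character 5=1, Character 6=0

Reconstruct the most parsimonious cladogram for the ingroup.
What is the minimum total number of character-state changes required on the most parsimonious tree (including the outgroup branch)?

6

Character polarity is set by the outgroup: the derived state is whichever differs from the outgroup's state, so for Character 2 the derived state is '0', and for the remaining characters it is '1'.
Character 1: derived state '1' in X and Z only — synapomorphy for {X, Z}.
Character 2: derived state '0' in P only — an autapomorphy, so it tells us nothing about relationships among taxa.
Character 3 (derived state '1') is unique to X (autapomorphy; uninformative for grouping).
Character 4: derived state '1' in B, F, and P only — synapomorphy for {B, F, P}.
All ingroup taxa share the derived state '1' for Character 5; it defines the ingroup but does not resolve relationships within it.
Character 6 (derived state '1') is shared by B and F — a synapomorphy uniting that clade.
Most parsimonious ingroup topology: ((Z,X),((F,B),P)).
Changes per character on this tree: Character 1: 1; Character 2: 1; Character 3: 1; Character 4: 1; Character 5: 1; Character 6: 1.
Total = 6.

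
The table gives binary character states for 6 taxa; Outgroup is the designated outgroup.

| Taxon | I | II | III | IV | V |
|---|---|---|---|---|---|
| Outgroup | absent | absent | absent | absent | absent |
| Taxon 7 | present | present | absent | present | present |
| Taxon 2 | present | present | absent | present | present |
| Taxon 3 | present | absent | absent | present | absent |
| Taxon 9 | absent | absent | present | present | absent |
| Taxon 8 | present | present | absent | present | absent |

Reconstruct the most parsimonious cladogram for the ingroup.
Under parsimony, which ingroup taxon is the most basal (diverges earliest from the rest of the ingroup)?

The outgroup has state 'absent' for every character, so 'present' is the derived state throughout.
Only Taxon 2, Taxon 3, Taxon 7, and Taxon 8 show the derived state 'present' for I, supporting them as a clade.
II: derived state 'present' in Taxon 2, Taxon 7, and Taxon 8 only — synapomorphy for {Taxon 2, Taxon 7, Taxon 8}.
III (derived state 'present') is unique to Taxon 9 (autapomorphy; uninformative for grouping).
IV (derived state 'present') is shared by all ingroup taxa — unites the whole ingroup.
V: derived state 'present' in Taxon 2 and Taxon 7 only — synapomorphy for {Taxon 2, Taxon 7}.
Most parsimonious ingroup topology: ((((Taxon 7,Taxon 2),Taxon 8),Taxon 3),Taxon 9).
Taxon 9 is sister to the clade containing all other ingroup taxa, so it is the earliest-diverging (most basal) ingroup lineage.

Taxon 9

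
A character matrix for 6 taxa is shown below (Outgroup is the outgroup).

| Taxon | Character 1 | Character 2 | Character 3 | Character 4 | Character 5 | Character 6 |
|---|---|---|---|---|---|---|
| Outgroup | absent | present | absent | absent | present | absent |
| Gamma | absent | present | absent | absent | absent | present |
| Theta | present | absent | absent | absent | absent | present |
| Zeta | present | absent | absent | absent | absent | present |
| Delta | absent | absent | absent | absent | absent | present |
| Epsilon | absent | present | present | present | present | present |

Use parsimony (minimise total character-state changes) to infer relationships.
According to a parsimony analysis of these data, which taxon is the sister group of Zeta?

Theta

Character polarity is set by the outgroup: the derived state is whichever differs from the outgroup's state, so for Character 2, Character 5 the derived state is 'absent', and for the remaining characters it is 'present'.
Only Theta and Zeta show the derived state 'present' for Character 1, supporting them as a clade.
Only Delta, Theta, and Zeta show the derived state 'absent' for Character 2, supporting them as a clade.
Character 3 (derived state 'present') is unique to Epsilon (autapomorphy; uninformative for grouping).
Character 4 (derived state 'present') is unique to Epsilon (autapomorphy; uninformative for grouping).
Only Delta, Gamma, Theta, and Zeta show the derived state 'absent' for Character 5, supporting them as a clade.
Character 6 (derived state 'present') is shared by all ingroup taxa — unites the whole ingroup.
Most parsimonious ingroup topology: ((Gamma,((Theta,Zeta),Delta)),Epsilon).
Zeta and Theta form a cherry on this tree, so they are sister taxa.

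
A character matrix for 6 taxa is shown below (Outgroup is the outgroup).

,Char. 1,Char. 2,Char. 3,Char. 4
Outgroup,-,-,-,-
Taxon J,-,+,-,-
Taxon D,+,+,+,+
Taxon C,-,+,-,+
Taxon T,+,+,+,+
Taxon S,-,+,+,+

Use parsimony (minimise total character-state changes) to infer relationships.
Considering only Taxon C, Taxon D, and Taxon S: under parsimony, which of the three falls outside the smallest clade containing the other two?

Taxon C

The outgroup has state '-' for every character, so '+' is the derived state throughout.
Char. 1: derived state '+' in Taxon D and Taxon T only — synapomorphy for {Taxon D, Taxon T}.
All ingroup taxa share the derived state '+' for Char. 2; it defines the ingroup but does not resolve relationships within it.
Char. 3: derived state '+' in Taxon D, Taxon S, and Taxon T only — synapomorphy for {Taxon D, Taxon S, Taxon T}.
Char. 4: derived state '+' in Taxon C, Taxon D, Taxon S, and Taxon T only — synapomorphy for {Taxon C, Taxon D, Taxon S, Taxon T}.
Most parsimonious ingroup topology: (Taxon J,(((Taxon D,Taxon T),Taxon S),Taxon C)).
Taxon D and Taxon S share a more recent common ancestor with each other than either does with Taxon C, so Taxon C is the least closely related of the three.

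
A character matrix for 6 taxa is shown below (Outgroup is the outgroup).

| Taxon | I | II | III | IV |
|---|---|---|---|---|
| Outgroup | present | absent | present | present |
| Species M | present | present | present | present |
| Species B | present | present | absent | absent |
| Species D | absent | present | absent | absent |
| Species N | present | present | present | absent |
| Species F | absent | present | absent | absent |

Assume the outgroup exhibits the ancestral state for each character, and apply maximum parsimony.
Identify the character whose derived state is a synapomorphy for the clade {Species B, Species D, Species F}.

III

Character polarity is set by the outgroup: the derived state is whichever differs from the outgroup's state, so for I, III, IV the derived state is 'absent', and for the remaining characters it is 'present'.
I (derived state 'absent') is shared by Species D and Species F — a synapomorphy uniting that clade.
All ingroup taxa share the derived state 'present' for II; it defines the ingroup but does not resolve relationships within it.
III: derived state 'absent' in Species B, Species D, and Species F only — synapomorphy for {Species B, Species D, Species F}.
IV (derived state 'absent') is shared by Species B, Species D, Species F, and Species N — a synapomorphy uniting that clade.
Most parsimonious ingroup topology: (Species M,((Species B,(Species D,Species F)),Species N)).
The clade {Species B, Species D, Species F} is supported by III: its derived state 'absent' occurs in exactly those taxa and in no other taxon (including the outgroup).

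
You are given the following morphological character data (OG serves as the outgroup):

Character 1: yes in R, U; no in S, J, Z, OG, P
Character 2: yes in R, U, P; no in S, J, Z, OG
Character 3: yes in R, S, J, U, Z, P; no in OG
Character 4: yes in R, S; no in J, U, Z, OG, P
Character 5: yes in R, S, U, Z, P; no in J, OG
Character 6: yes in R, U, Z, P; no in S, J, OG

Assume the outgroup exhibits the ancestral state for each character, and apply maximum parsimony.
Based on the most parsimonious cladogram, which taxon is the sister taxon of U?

R

The outgroup has state 'no' for every character, so 'yes' is the derived state throughout.
Character 1: derived state 'yes' in R and U only — synapomorphy for {R, U}.
Character 2: derived state 'yes' in P, R, and U only — synapomorphy for {P, R, U}.
All ingroup taxa share the derived state 'yes' for Character 3; it defines the ingroup but does not resolve relationships within it.
Character 4 groups R and S, which is incompatible with the clades supported by the remaining characters; treating it as convergent (homoplasy) costs fewer steps than any alternative tree.
Character 5: derived state 'yes' in P, R, S, U, and Z only — synapomorphy for {P, R, S, U, Z}.
Character 6 (derived state 'yes') is shared by P, R, U, and Z — a synapomorphy uniting that clade.
Most parsimonious ingroup topology: (((Z,((R,U),P)),S),J).
U and R form a cherry on this tree, so they are sister taxa.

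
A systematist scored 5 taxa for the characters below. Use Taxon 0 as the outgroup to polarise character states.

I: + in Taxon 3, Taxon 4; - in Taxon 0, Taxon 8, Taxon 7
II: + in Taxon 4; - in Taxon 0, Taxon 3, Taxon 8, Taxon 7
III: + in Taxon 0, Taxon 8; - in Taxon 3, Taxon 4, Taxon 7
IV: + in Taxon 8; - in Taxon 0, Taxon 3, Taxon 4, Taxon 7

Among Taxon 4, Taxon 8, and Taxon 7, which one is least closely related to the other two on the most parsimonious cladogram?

Taxon 8

Character polarity is set by the outgroup: the derived state is whichever differs from the outgroup's state, so for III the derived state is '-', and for the remaining characters it is '+'.
I: derived state '+' in Taxon 3 and Taxon 4 only — synapomorphy for {Taxon 3, Taxon 4}.
II: derived state '+' in Taxon 4 only — an autapomorphy, so it tells us nothing about relationships among taxa.
III (derived state '-') is shared by Taxon 3, Taxon 4, and Taxon 7 — a synapomorphy uniting that clade.
IV (derived state '+') is unique to Taxon 8 (autapomorphy; uninformative for grouping).
Most parsimonious ingroup topology: (((Taxon 3,Taxon 4),Taxon 7),Taxon 8).
Taxon 7 and Taxon 4 share a more recent common ancestor with each other than either does with Taxon 8, so Taxon 8 is the least closely related of the three.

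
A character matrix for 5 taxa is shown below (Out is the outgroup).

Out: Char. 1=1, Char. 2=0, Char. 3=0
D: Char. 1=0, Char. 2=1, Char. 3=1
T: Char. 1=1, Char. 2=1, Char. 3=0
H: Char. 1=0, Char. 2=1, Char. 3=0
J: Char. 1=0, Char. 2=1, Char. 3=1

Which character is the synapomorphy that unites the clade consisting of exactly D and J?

Char. 3

Character polarity is set by the outgroup: the derived state is whichever differs from the outgroup's state, so for Char. 1 the derived state is '0', and for the remaining characters it is '1'.
Char. 1 (derived state '0') is shared by D, H, and J — a synapomorphy uniting that clade.
All ingroup taxa share the derived state '1' for Char. 2; it defines the ingroup but does not resolve relationships within it.
Char. 3: derived state '1' in D and J only — synapomorphy for {D, J}.
Most parsimonious ingroup topology: (((D,J),H),T).
The clade {D, J} is supported by Char. 3: its derived state '1' occurs in exactly those taxa and in no other taxon (including the outgroup).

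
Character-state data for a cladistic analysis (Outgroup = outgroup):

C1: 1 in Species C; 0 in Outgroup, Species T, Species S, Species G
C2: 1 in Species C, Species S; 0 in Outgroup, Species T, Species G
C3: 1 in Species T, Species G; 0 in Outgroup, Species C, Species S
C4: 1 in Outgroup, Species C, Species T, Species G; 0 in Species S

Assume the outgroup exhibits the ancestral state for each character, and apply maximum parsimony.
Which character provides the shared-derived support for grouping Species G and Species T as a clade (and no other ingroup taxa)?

Character polarity is set by the outgroup: the derived state is whichever differs from the outgroup's state, so for C4 the derived state is '0', and for the remaining characters it is '1'.
C1 (derived state '1') is unique to Species C (autapomorphy; uninformative for grouping).
C2: derived state '1' in Species C and Species S only — synapomorphy for {Species C, Species S}.
C3: derived state '1' in Species G and Species T only — synapomorphy for {Species G, Species T}.
C4: derived state '0' in Species S only — an autapomorphy, so it tells us nothing about relationships among taxa.
Most parsimonious ingroup topology: ((Species C,Species S),(Species G,Species T)).
The clade {Species G, Species T} is supported by C3: its derived state '1' occurs in exactly those taxa and in no other taxon (including the outgroup).

C3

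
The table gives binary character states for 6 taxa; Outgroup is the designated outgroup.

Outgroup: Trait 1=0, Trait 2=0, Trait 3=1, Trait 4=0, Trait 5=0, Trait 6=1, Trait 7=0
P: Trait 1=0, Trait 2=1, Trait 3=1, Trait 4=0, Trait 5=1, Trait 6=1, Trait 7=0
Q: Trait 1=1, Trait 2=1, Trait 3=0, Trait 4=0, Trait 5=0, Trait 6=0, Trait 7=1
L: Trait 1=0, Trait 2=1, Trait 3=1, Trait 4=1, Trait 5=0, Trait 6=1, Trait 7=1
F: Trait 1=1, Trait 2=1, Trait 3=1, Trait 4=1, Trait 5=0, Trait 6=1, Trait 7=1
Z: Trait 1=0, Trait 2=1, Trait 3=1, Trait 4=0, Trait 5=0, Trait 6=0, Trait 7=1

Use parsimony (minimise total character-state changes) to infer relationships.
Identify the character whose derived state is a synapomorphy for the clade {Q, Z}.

Trait 6

Character polarity is set by the outgroup: the derived state is whichever differs from the outgroup's state, so for Trait 3, Trait 6 the derived state is '0', and for the remaining characters it is '1'.
Trait 1 (state '1') occurs in F and Q but conflicts with the nesting implied by the other characters — most parsimoniously interpreted as homoplasy.
All ingroup taxa share the derived state '1' for Trait 2; it defines the ingroup but does not resolve relationships within it.
Trait 3: derived state '0' in Q only — an autapomorphy, so it tells us nothing about relationships among taxa.
Trait 4 (derived state '1') is shared by F and L — a synapomorphy uniting that clade.
Trait 5: derived state '1' in P only — an autapomorphy, so it tells us nothing about relationships among taxa.
Trait 6 (derived state '0') is shared by Q and Z — a synapomorphy uniting that clade.
Only F, L, Q, and Z show the derived state '1' for Trait 7, supporting them as a clade.
Most parsimonious ingroup topology: (P,((Q,Z),(L,F))).
The clade {Q, Z} is supported by Trait 6: its derived state '0' occurs in exactly those taxa and in no other taxon (including the outgroup).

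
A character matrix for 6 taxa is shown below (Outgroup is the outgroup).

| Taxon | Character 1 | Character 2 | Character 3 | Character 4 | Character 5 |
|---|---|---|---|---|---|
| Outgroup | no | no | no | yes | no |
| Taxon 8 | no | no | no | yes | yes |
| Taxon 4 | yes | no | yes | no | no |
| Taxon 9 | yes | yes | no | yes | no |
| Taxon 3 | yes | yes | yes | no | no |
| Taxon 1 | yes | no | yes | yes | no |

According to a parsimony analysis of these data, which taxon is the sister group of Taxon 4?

Character polarity is set by the outgroup: the derived state is whichever differs from the outgroup's state, so for Character 4 the derived state is 'no', and for the remaining characters it is 'yes'.
Character 1 (derived state 'yes') is shared by Taxon 1, Taxon 3, Taxon 4, and Taxon 9 — a synapomorphy uniting that clade.
Character 2 (state 'yes') occurs in Taxon 3 and Taxon 9 but conflicts with the nesting implied by the other characters — most parsimoniously interpreted as homoplasy.
Character 3: derived state 'yes' in Taxon 1, Taxon 3, and Taxon 4 only — synapomorphy for {Taxon 1, Taxon 3, Taxon 4}.
Character 4: derived state 'no' in Taxon 3 and Taxon 4 only — synapomorphy for {Taxon 3, Taxon 4}.
Character 5 (derived state 'yes') is unique to Taxon 8 (autapomorphy; uninformative for grouping).
Most parsimonious ingroup topology: (Taxon 8,(((Taxon 4,Taxon 3),Taxon 1),Taxon 9)).
Taxon 4 and Taxon 3 form a cherry on this tree, so they are sister taxa.

Taxon 3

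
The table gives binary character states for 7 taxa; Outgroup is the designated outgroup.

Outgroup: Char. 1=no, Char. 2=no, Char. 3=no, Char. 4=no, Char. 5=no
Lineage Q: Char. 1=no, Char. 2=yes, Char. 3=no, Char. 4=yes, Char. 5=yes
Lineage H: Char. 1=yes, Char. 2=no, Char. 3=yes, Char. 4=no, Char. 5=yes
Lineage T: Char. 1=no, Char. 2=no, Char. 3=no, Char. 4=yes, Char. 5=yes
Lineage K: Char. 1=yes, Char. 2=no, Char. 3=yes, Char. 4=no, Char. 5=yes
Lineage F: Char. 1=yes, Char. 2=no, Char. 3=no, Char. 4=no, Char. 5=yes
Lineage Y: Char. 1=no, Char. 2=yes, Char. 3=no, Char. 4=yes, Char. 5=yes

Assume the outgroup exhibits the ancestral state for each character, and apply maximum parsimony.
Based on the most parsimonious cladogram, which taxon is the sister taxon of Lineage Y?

The outgroup has state 'no' for every character, so 'yes' is the derived state throughout.
Only Lineage F, Lineage H, and Lineage K show the derived state 'yes' for Char. 1, supporting them as a clade.
Char. 2: derived state 'yes' in Lineage Q and Lineage Y only — synapomorphy for {Lineage Q, Lineage Y}.
Only Lineage H and Lineage K show the derived state 'yes' for Char. 3, supporting them as a clade.
Char. 4: derived state 'yes' in Lineage Q, Lineage T, and Lineage Y only — synapomorphy for {Lineage Q, Lineage T, Lineage Y}.
Char. 5 (derived state 'yes') is shared by all ingroup taxa — unites the whole ingroup.
Most parsimonious ingroup topology: (((Lineage Q,Lineage Y),Lineage T),((Lineage H,Lineage K),Lineage F)).
Lineage Y and Lineage Q form a cherry on this tree, so they are sister taxa.

Lineage Q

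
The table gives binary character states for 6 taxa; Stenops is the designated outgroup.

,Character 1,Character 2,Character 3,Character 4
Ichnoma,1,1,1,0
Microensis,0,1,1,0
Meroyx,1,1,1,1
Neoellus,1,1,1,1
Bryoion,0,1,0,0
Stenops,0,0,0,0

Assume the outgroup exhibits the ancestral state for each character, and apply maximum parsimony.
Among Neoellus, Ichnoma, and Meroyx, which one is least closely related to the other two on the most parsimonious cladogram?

The outgroup has state '0' for every character, so '1' is the derived state throughout.
Character 1 (derived state '1') is shared by Ichnoma, Meroyx, and Neoellus — a synapomorphy uniting that clade.
All ingroup taxa share the derived state '1' for Character 2; it defines the ingroup but does not resolve relationships within it.
Only Ichnoma, Meroyx, Microensis, and Neoellus show the derived state '1' for Character 3, supporting them as a clade.
Character 4 (derived state '1') is shared by Meroyx and Neoellus — a synapomorphy uniting that clade.
Most parsimonious ingroup topology: ((((Neoellus,Meroyx),Ichnoma),Microensis),Bryoion).
Meroyx and Neoellus share a more recent common ancestor with each other than either does with Ichnoma, so Ichnoma is the least closely related of the three.

Ichnoma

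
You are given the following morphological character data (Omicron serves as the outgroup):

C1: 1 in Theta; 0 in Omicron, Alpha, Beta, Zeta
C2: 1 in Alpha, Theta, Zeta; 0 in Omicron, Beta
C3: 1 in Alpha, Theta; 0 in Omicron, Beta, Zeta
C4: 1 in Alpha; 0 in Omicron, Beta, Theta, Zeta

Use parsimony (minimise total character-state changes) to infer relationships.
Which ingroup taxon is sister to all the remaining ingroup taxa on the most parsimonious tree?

Beta

The outgroup has state '0' for every character, so '1' is the derived state throughout.
C1 (derived state '1') is unique to Theta (autapomorphy; uninformative for grouping).
C2 (derived state '1') is shared by Alpha, Theta, and Zeta — a synapomorphy uniting that clade.
C3: derived state '1' in Alpha and Theta only — synapomorphy for {Alpha, Theta}.
C4 (derived state '1') is unique to Alpha (autapomorphy; uninformative for grouping).
Most parsimonious ingroup topology: (((Alpha,Theta),Zeta),Beta).
Beta is sister to the clade containing all other ingroup taxa, so it is the earliest-diverging (most basal) ingroup lineage.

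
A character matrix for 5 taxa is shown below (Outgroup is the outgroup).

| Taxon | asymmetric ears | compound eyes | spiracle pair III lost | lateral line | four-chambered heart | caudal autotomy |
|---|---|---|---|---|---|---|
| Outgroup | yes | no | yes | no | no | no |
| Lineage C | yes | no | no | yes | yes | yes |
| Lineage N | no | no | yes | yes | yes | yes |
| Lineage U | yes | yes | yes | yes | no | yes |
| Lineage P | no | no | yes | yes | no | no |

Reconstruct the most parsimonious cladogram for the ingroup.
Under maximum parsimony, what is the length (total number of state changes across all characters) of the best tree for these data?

7

Character polarity is set by the outgroup: the derived state is whichever differs from the outgroup's state, so for asymmetric ears, spiracle pair III lost the derived state is 'no', and for the remaining characters it is 'yes'.
asymmetric ears groups Lineage N and Lineage P, which is incompatible with the clades supported by the remaining characters; treating it as convergent (homoplasy) costs fewer steps than any alternative tree.
compound eyes (derived state 'yes') is unique to Lineage U (autapomorphy; uninformative for grouping).
spiracle pair III lost (derived state 'no') is unique to Lineage C (autapomorphy; uninformative for grouping).
lateral line (derived state 'yes') is shared by all ingroup taxa — unites the whole ingroup.
four-chambered heart: derived state 'yes' in Lineage C and Lineage N only — synapomorphy for {Lineage C, Lineage N}.
Only Lineage C, Lineage N, and Lineage U show the derived state 'yes' for caudal autotomy, supporting them as a clade.
Most parsimonious ingroup topology: (((Lineage C,Lineage N),Lineage U),Lineage P).
Changes per character on this tree: asymmetric ears: 2; compound eyes: 1; spiracle pair III lost: 1; lateral line: 1; four-chambered heart: 1; caudal autotomy: 1.
Total = 7.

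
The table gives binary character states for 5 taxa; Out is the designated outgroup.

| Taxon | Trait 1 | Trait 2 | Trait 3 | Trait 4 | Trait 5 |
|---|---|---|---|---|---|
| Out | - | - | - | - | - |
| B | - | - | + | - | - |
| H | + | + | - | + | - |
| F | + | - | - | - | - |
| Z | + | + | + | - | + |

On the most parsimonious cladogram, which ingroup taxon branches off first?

B

The outgroup has state '-' for every character, so '+' is the derived state throughout.
Trait 1: derived state '+' in F, H, and Z only — synapomorphy for {F, H, Z}.
Trait 2 (derived state '+') is shared by H and Z — a synapomorphy uniting that clade.
Trait 3 (state '+') occurs in B and Z but conflicts with the nesting implied by the other characters — most parsimoniously interpreted as homoplasy.
Trait 4: derived state '+' in H only — an autapomorphy, so it tells us nothing about relationships among taxa.
Trait 5 (derived state '+') is unique to Z (autapomorphy; uninformative for grouping).
Most parsimonious ingroup topology: (B,((H,Z),F)).
B is sister to the clade containing all other ingroup taxa, so it is the earliest-diverging (most basal) ingroup lineage.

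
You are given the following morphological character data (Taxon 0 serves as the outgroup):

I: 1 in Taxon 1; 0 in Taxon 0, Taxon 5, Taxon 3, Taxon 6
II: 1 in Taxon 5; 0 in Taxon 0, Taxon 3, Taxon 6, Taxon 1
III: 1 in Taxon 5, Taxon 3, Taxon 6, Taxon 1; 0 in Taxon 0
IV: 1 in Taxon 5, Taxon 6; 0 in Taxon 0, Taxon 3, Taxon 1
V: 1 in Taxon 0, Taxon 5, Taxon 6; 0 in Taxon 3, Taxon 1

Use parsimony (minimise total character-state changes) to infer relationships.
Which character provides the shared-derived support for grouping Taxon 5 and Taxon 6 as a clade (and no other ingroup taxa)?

Character polarity is set by the outgroup: the derived state is whichever differs from the outgroup's state, so for V the derived state is '0', and for the remaining characters it is '1'.
I: derived state '1' in Taxon 1 only — an autapomorphy, so it tells us nothing about relationships among taxa.
II (derived state '1') is unique to Taxon 5 (autapomorphy; uninformative for grouping).
III (derived state '1') is shared by all ingroup taxa — unites the whole ingroup.
IV: derived state '1' in Taxon 5 and Taxon 6 only — synapomorphy for {Taxon 5, Taxon 6}.
V: derived state '0' in Taxon 1 and Taxon 3 only — synapomorphy for {Taxon 1, Taxon 3}.
Most parsimonious ingroup topology: ((Taxon 5,Taxon 6),(Taxon 3,Taxon 1)).
The clade {Taxon 5, Taxon 6} is supported by IV: its derived state '1' occurs in exactly those taxa and in no other taxon (including the outgroup).

IV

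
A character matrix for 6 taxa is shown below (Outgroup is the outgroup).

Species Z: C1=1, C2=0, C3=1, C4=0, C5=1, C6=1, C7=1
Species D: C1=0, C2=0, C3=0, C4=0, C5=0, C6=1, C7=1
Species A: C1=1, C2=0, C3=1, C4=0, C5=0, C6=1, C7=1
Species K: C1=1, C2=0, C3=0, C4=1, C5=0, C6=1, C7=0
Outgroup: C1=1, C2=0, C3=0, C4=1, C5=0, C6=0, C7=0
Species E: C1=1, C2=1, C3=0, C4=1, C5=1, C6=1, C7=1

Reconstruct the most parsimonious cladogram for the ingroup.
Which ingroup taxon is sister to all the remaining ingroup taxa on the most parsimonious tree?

Character polarity is set by the outgroup: the derived state is whichever differs from the outgroup's state, so for C1, C4 the derived state is '0', and for the remaining characters it is '1'.
C1: derived state '0' in Species D only — an autapomorphy, so it tells us nothing about relationships among taxa.
C2: derived state '1' in Species E only — an autapomorphy, so it tells us nothing about relationships among taxa.
C3: derived state '1' in Species A and Species Z only — synapomorphy for {Species A, Species Z}.
Only Species A, Species D, and Species Z show the derived state '0' for C4, supporting them as a clade.
C5 (state '1') occurs in Species E and Species Z but conflicts with the nesting implied by the other characters — most parsimoniously interpreted as homoplasy.
All ingroup taxa share the derived state '1' for C6; it defines the ingroup but does not resolve relationships within it.
C7: derived state '1' in Species A, Species D, Species E, and Species Z only — synapomorphy for {Species A, Species D, Species E, Species Z}.
Most parsimonious ingroup topology: ((((Species Z,Species A),Species D),Species E),Species K).
Species K is sister to the clade containing all other ingroup taxa, so it is the earliest-diverging (most basal) ingroup lineage.

Species K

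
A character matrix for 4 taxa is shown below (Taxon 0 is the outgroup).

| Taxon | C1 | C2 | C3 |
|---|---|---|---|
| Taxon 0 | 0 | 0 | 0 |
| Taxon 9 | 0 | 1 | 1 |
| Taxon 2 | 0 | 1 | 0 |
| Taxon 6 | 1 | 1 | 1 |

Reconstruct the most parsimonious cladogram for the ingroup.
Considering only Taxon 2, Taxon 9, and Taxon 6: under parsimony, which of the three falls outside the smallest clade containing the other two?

The outgroup has state '0' for every character, so '1' is the derived state throughout.
C1: derived state '1' in Taxon 6 only — an autapomorphy, so it tells us nothing about relationships among taxa.
All ingroup taxa share the derived state '1' for C2; it defines the ingroup but does not resolve relationships within it.
C3 (derived state '1') is shared by Taxon 6 and Taxon 9 — a synapomorphy uniting that clade.
Most parsimonious ingroup topology: ((Taxon 9,Taxon 6),Taxon 2).
Taxon 6 and Taxon 9 share a more recent common ancestor with each other than either does with Taxon 2, so Taxon 2 is the least closely related of the three.

Taxon 2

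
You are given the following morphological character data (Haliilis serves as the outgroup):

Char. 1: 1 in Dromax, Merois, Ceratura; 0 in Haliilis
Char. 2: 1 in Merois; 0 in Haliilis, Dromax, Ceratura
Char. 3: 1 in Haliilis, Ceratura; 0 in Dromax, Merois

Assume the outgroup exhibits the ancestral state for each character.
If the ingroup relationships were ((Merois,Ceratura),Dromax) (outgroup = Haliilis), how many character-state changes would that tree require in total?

4

Map each character onto ((Merois,Ceratura),Dromax) (rooted by Haliilis) and count the minimum state changes it requires (Fitch parsimony):
Char. 1: 1; Char. 2: 1; Char. 3: 2.
Total tree length = 4.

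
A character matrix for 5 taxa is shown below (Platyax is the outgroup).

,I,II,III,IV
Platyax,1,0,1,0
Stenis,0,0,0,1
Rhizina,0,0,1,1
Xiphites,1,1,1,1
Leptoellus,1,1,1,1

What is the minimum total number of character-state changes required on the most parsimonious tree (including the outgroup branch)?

4

Character polarity is set by the outgroup: the derived state is whichever differs from the outgroup's state, so for I, III the derived state is '0', and for the remaining characters it is '1'.
I (derived state '0') is shared by Rhizina and Stenis — a synapomorphy uniting that clade.
II (derived state '1') is shared by Leptoellus and Xiphites — a synapomorphy uniting that clade.
III: derived state '0' in Stenis only — an autapomorphy, so it tells us nothing about relationships among taxa.
All ingroup taxa share the derived state '1' for IV; it defines the ingroup but does not resolve relationships within it.
Most parsimonious ingroup topology: ((Stenis,Rhizina),(Xiphites,Leptoellus)).
Changes per character on this tree: I: 1; II: 1; III: 1; IV: 1.
Total = 4.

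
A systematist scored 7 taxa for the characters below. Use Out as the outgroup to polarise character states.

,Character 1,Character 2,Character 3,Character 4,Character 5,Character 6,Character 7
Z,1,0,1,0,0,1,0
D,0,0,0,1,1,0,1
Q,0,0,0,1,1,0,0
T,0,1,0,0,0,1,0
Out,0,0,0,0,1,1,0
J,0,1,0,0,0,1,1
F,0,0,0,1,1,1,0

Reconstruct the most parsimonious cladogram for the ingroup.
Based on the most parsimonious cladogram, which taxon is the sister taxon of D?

Q

Character polarity is set by the outgroup: the derived state is whichever differs from the outgroup's state, so for Character 5, Character 6 the derived state is '0', and for the remaining characters it is '1'.
Character 1 (derived state '1') is unique to Z (autapomorphy; uninformative for grouping).
Character 2: derived state '1' in J and T only — synapomorphy for {J, T}.
Character 3 (derived state '1') is unique to Z (autapomorphy; uninformative for grouping).
Character 4: derived state '1' in D, F, and Q only — synapomorphy for {D, F, Q}.
Character 5: derived state '0' in J, T, and Z only — synapomorphy for {J, T, Z}.
Character 6: derived state '0' in D and Q only — synapomorphy for {D, Q}.
Character 7 groups D and J, which is incompatible with the clades supported by the remaining characters; treating it as convergent (homoplasy) costs fewer steps than any alternative tree.
Most parsimonious ingroup topology: ((Z,(J,T)),(F,(Q,D))).
D and Q form a cherry on this tree, so they are sister taxa.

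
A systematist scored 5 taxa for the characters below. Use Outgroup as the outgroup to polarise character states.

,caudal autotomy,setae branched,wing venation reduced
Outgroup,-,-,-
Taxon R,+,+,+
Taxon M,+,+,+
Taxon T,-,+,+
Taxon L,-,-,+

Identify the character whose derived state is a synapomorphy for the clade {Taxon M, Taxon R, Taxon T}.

setae branched

The outgroup has state '-' for every character, so '+' is the derived state throughout.
caudal autotomy: derived state '+' in Taxon M and Taxon R only — synapomorphy for {Taxon M, Taxon R}.
setae branched: derived state '+' in Taxon M, Taxon R, and Taxon T only — synapomorphy for {Taxon M, Taxon R, Taxon T}.
All ingroup taxa share the derived state '+' for wing venation reduced; it defines the ingroup but does not resolve relationships within it.
Most parsimonious ingroup topology: (((Taxon R,Taxon M),Taxon T),Taxon L).
The clade {Taxon M, Taxon R, Taxon T} is supported by setae branched: its derived state '+' occurs in exactly those taxa and in no other taxon (including the outgroup).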